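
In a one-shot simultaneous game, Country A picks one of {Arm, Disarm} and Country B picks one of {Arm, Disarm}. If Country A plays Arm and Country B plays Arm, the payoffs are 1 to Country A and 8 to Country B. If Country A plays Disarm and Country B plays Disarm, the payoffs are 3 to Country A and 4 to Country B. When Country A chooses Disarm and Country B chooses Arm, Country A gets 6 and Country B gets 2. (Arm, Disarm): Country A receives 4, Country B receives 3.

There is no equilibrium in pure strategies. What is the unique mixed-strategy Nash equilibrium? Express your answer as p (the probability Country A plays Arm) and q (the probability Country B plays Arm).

p = 2/7, q = 1/6

Country A's mix must leave Country B indifferent between Arm and Disarm.
  Country B's payoff to Arm: p·8 + (1−p)·2 = 6p + 2
  Country B's payoff to Disarm: p·3 + (1−p)·4 = -p + 4
  6p + 2 = -p + 4  ⇒  7p = 2  ⇒  p = 2/7.
Country B's mix must leave Country A indifferent between Arm and Disarm.
  Country A's expected payoff from Arm: q·1 + (1−q)·4 = -3q + 4
  Country A's expected payoff from Disarm: q·6 + (1−q)·3 = 3q + 3
  -3q + 4 = 3q + 3  ⇒  -6q = -1  ⇒  q = 1/6.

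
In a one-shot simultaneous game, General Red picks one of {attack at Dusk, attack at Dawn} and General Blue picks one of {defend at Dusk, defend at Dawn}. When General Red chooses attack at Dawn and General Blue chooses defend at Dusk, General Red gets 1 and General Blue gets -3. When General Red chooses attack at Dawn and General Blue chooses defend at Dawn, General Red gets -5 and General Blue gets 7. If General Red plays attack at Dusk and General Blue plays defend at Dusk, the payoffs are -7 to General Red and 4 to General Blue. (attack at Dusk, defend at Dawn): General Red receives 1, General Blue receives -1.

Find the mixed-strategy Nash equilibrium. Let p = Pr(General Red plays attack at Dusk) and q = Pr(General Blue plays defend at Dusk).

p = 2/3, q = 3/7

In a mixed equilibrium General Blue is indifferent between defend at Dusk and defend at Dawn; this condition fixes p.
  General Blue's payoff to defend at Dusk: p·4 + (1−p)·(-3) = 7p - 3
  General Blue's payoff to defend at Dawn: p·(-1) + (1−p)·7 = -8p + 7
  7p - 3 = -8p + 7  ⇒  15p = 10  ⇒  p = 2/3.
General Red's indifference between attack at Dusk and attack at Dawn determines General Blue's mixing probability q:
  General Red's expected payoff from attack at Dusk: q·(-7) + (1−q)·1 = -8q + 1
  General Red's expected payoff from attack at Dawn: q·1 + (1−q)·(-5) = 6q - 5
  -8q + 1 = 6q - 5  ⇒  -14q = -6  ⇒  q = 3/7.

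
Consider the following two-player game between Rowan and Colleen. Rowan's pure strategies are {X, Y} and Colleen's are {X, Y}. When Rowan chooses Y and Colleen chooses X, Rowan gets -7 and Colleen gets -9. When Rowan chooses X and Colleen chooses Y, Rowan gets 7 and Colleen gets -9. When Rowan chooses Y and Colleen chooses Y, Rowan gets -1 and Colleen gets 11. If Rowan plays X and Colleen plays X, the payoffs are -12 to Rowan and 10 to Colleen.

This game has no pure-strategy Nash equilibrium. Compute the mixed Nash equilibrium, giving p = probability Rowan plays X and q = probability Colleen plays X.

p = 20/39, q = 8/13

Set Colleen's expected payoff from X equal to that from Y:
  Colleen's payoff to X: p·10 + (1−p)·(-9) = 19p - 9
  Colleen's payoff to Y: p·(-9) + (1−p)·11 = -20p + 11
  19p - 9 = -20p + 11  ⇒  39p = 20  ⇒  p = 20/39.
In a mixed equilibrium Rowan is indifferent between X and Y; this condition fixes q.
  Rowan's payoff from X: q·(-12) + (1−q)·7 = -19q + 7
  Rowan's payoff from Y: q·(-7) + (1−q)·(-1) = -6q - 1
  -19q + 7 = -6q - 1  ⇒  -13q = -8  ⇒  q = 8/13.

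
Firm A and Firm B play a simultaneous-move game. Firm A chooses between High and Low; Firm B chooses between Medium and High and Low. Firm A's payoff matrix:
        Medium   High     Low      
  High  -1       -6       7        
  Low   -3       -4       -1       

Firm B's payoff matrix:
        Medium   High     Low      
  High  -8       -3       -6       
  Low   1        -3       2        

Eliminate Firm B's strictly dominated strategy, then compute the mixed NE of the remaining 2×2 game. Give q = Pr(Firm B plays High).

Firm B's strategy Medium is strictly dominated by Low: -6 > -8 and 2 > 1. Eliminate Medium.
Firm A's indifference between High and Low determines Firm B's mixing probability q:
  Firm A's payoff from High: q·(-6) + (1−q)·7 = -13q + 7
  Firm A's payoff from Low: q·(-4) + (1−q)·(-1) = -3q - 1
  -13q + 7 = -3q - 1  ⇒  -10q = -8  ⇒  q = 4/5.

q = 4/5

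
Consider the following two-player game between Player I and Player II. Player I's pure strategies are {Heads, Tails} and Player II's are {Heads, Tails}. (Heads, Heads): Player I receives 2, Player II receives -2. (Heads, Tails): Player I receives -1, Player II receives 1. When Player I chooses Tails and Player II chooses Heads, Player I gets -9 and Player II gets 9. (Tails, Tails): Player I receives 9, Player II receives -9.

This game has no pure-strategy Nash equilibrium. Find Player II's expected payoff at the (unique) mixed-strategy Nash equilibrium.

-3/7

Player I's mix must leave Player II indifferent between Heads and Tails.
  Player II's payoff from Heads: p·(-2) + (1−p)·9 = -11p + 9
  Player II's payoff from Tails: p·1 + (1−p)·(-9) = 10p - 9
  -11p + 9 = 10p - 9  ⇒  -21p = -18  ⇒  p = 6/7.
At equilibrium Player II is indifferent across columns, so Player II's payoff equals the payoff from Heads: (6/7)·(-2) + (1/7)·9 = -3/7.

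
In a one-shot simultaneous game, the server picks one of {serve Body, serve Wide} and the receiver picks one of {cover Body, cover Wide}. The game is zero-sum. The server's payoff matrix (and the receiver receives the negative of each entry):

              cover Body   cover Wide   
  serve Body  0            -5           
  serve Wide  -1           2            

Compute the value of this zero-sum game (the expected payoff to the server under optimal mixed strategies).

The receiver's mix must leave the server indifferent between serve Body and serve Wide.
  the server's payoff from serve Body: q·0 + (1−q)·(-5) = 5q - 5
  the server's payoff from serve Wide: q·(-1) + (1−q)·2 = -3q + 2
  5q - 5 = -3q + 2  ⇒  8q = 7  ⇒  q = 7/8.
The value is the server's expected payoff against this mix (using serve Body): (7/8)·0 + (1/8)·(-5) = -5/8.

v = -5/8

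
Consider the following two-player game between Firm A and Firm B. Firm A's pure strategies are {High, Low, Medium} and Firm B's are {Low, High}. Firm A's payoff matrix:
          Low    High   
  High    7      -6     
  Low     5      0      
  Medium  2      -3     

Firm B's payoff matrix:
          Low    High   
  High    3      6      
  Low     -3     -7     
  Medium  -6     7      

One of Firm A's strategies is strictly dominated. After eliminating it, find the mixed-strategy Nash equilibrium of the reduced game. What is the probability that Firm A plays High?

p = 4/7

Firm A's strategy Medium is strictly dominated by Low: 5 > 2 and 0 > -3. Eliminate Medium.
Firm A's mix must leave Firm B indifferent between Low and High.
  Firm B's payoff to Low: p·3 + (1−p)·(-3) = 6p - 3
  Firm B's payoff to High: p·6 + (1−p)·(-7) = 13p - 7
  6p - 3 = 13p - 7  ⇒  -7p = -4  ⇒  p = 4/7.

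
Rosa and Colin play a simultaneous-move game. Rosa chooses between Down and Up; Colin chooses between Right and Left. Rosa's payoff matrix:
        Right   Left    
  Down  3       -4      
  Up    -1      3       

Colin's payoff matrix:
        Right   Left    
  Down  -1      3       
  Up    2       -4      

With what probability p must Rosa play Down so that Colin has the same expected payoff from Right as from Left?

For Colin to be willing to mix, Colin must be indifferent between Right and Left, which pins down Rosa's mix.
  Colin's payoff to Right: p·(-1) + (1−p)·2 = -3p + 2
  Colin's payoff to Left: p·3 + (1−p)·(-4) = 7p - 4
  -3p + 2 = 7p - 4  ⇒  -10p = -6  ⇒  p = 3/5.

p = 3/5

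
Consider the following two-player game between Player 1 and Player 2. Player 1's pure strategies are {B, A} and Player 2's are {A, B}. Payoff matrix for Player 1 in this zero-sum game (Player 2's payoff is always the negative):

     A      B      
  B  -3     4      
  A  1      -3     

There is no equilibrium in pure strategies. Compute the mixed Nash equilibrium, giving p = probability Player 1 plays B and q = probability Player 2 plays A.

p = 4/11, q = 7/11

Player 1's mix must leave Player 2 indifferent between A and B.
  Player 2's expected payoff from A: p·3 + (1−p)·(-1) = 4p - 1
  Player 2's expected payoff from B: p·(-4) + (1−p)·3 = -7p + 3
  4p - 1 = -7p + 3  ⇒  11p = 4  ⇒  p = 4/11.
Set Player 1's expected payoff from B equal to that from A:
  Player 1's expected payoff from B: q·(-3) + (1−q)·4 = -7q + 4
  Player 1's expected payoff from A: q·1 + (1−q)·(-3) = 4q - 3
  -7q + 4 = 4q - 3  ⇒  -11q = -7  ⇒  q = 7/11.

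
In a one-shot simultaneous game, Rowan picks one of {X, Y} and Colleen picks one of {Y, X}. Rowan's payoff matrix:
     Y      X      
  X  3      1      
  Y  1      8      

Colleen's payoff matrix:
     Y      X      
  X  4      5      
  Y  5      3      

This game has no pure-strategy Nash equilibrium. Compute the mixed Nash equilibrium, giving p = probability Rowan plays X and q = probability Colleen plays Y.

In a mixed equilibrium Colleen is indifferent between Y and X; this condition fixes p.
  Colleen's payoff to Y: p·4 + (1−p)·5 = -p + 5
  Colleen's payoff to X: p·5 + (1−p)·3 = 2p + 3
  -p + 5 = 2p + 3  ⇒  -3p = -2  ⇒  p = 2/3.
Colleen's mix must leave Rowan indifferent between X and Y.
  Rowan's expected payoff from X: q·3 + (1−q)·1 = 2q + 1
  Rowan's expected payoff from Y: q·1 + (1−q)·8 = -7q + 8
  2q + 1 = -7q + 8  ⇒  9q = 7  ⇒  q = 7/9.

p = 2/3, q = 7/9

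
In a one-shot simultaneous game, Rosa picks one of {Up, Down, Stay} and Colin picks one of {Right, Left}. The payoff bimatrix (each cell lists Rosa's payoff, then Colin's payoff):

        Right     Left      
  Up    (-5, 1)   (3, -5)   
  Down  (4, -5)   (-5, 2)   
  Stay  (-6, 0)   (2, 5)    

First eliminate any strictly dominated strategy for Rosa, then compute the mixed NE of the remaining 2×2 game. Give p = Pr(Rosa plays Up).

Rosa's strategy Stay is strictly dominated by Up: -5 > -6 and 3 > 2. Eliminate Stay.
In a mixed equilibrium Colin is indifferent between Right and Left; this condition fixes p.
  Colin's payoff to Right: p·1 + (1−p)·(-5) = 6p - 5
  Colin's payoff to Left: p·(-5) + (1−p)·2 = -7p + 2
  6p - 5 = -7p + 2  ⇒  13p = 7  ⇒  p = 7/13.

p = 7/13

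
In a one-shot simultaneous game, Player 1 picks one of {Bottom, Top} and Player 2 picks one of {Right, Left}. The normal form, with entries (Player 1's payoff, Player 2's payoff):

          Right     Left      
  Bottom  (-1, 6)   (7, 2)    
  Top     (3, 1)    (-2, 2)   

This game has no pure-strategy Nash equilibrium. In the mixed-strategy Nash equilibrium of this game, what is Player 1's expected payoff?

19/13

For Player 1 to be willing to mix, Player 1 must be indifferent between Bottom and Top, which pins down Player 2's mix.
  Player 1's payoff to Bottom: q·(-1) + (1−q)·7 = -8q + 7
  Player 1's payoff to Top: q·3 + (1−q)·(-2) = 5q - 2
  -8q + 7 = 5q - 2  ⇒  -13q = -9  ⇒  q = 9/13.
At equilibrium Player 1 is indifferent across rows, so Player 1's payoff equals the payoff from Bottom: (9/13)·(-1) + (4/13)·7 = 19/13.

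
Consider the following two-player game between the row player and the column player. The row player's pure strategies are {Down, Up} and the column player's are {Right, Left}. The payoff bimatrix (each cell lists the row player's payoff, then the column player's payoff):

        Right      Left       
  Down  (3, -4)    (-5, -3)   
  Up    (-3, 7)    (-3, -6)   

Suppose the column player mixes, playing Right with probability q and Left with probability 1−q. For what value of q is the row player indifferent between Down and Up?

Set the row player's expected payoff from Down equal to that from Up:
  the row player's expected payoff from Down: q·3 + (1−q)·(-5) = 8q - 5
  the row player's expected payoff from Up: q·(-3) + (1−q)·(-3) = -3
  8q - 5 = -3  ⇒  8q = 2  ⇒  q = 1/4.

q = 1/4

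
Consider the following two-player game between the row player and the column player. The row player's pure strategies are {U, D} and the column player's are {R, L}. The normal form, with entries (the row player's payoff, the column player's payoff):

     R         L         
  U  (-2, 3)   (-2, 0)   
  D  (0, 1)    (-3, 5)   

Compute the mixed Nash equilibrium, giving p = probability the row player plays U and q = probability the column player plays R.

For the column player to be willing to mix, the column player must be indifferent between R and L, which pins down the row player's mix.
  the column player's expected payoff from R: p·3 + (1−p)·1 = 2p + 1
  the column player's expected payoff from L: p·0 + (1−p)·5 = -5p + 5
  2p + 1 = -5p + 5  ⇒  7p = 4  ⇒  p = 4/7.
The column player's mix must leave the row player indifferent between U and D.
  the row player's expected payoff from U: q·(-2) + (1−q)·(-2) = -2
  the row player's expected payoff from D: q·0 + (1−q)·(-3) = 3q - 3
  -2 = 3q - 3  ⇒  -3q = -1  ⇒  q = 1/3.

p = 4/7, q = 1/3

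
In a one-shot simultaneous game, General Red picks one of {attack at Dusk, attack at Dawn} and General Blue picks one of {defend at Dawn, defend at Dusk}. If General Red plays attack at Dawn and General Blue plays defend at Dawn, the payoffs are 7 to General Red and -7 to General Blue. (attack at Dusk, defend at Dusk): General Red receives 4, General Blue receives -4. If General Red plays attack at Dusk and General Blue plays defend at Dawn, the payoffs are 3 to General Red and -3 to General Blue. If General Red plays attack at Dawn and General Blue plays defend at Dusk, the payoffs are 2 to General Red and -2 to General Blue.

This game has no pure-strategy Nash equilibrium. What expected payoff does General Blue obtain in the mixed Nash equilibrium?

General Red's mix must leave General Blue indifferent between defend at Dawn and defend at Dusk.
  General Blue's expected payoff from defend at Dawn: p·(-3) + (1−p)·(-7) = 4p - 7
  General Blue's expected payoff from defend at Dusk: p·(-4) + (1−p)·(-2) = -2p - 2
  4p - 7 = -2p - 2  ⇒  6p = 5  ⇒  p = 5/6.
At equilibrium General Blue is indifferent across columns, so General Blue's payoff equals the payoff from defend at Dawn: (5/6)·(-3) + (1/6)·(-7) = -11/3.

-11/3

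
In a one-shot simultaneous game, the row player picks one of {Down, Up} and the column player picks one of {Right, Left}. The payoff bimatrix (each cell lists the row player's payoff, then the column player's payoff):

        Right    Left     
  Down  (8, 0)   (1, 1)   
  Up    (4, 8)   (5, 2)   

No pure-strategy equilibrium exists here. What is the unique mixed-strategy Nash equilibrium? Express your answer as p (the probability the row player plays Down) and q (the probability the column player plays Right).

For the column player to be willing to mix, the column player must be indifferent between Right and Left, which pins down the row player's mix.
  the column player's expected payoff from Right: p·0 + (1−p)·8 = -8p + 8
  the column player's expected payoff from Left: p·1 + (1−p)·2 = -p + 2
  -8p + 8 = -p + 2  ⇒  -7p = -6  ⇒  p = 6/7.
The column player's mix must leave the row player indifferent between Down and Up.
  the row player's payoff to Down: q·8 + (1−q)·1 = 7q + 1
  the row player's payoff to Up: q·4 + (1−q)·5 = -q + 5
  7q + 1 = -q + 5  ⇒  8q = 4  ⇒  q = 1/2.

p = 6/7, q = 1/2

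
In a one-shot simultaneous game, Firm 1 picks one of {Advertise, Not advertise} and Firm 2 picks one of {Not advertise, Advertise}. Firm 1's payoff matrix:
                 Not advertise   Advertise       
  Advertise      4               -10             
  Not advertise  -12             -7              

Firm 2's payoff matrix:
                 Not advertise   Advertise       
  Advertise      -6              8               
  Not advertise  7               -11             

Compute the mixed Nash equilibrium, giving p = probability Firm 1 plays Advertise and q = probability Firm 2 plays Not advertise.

In a mixed equilibrium Firm 2 is indifferent between Not advertise and Advertise; this condition fixes p.
  Firm 2's payoff from Not advertise: p·(-6) + (1−p)·7 = -13p + 7
  Firm 2's payoff from Advertise: p·8 + (1−p)·(-11) = 19p - 11
  -13p + 7 = 19p - 11  ⇒  -32p = -18  ⇒  p = 9/16.
For Firm 1 to be willing to mix, Firm 1 must be indifferent between Advertise and Not advertise, which pins down Firm 2's mix.
  Firm 1's payoff to Advertise: q·4 + (1−q)·(-10) = 14q - 10
  Firm 1's payoff to Not advertise: q·(-12) + (1−q)·(-7) = -5q - 7
  14q - 10 = -5q - 7  ⇒  19q = 3  ⇒  q = 3/19.

p = 9/16, q = 3/19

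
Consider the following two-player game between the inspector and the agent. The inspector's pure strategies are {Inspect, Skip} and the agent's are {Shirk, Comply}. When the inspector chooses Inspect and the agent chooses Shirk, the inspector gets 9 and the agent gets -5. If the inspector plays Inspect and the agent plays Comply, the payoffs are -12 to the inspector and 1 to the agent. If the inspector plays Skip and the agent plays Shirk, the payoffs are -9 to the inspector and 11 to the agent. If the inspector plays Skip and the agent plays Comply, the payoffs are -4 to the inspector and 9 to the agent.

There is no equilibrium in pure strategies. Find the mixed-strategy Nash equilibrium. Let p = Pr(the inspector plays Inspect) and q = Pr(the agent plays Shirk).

In a mixed equilibrium the agent is indifferent between Shirk and Comply; this condition fixes p.
  the agent's expected payoff from Shirk: p·(-5) + (1−p)·11 = -16p + 11
  the agent's expected payoff from Comply: p·1 + (1−p)·9 = -8p + 9
  -16p + 11 = -8p + 9  ⇒  -8p = -2  ⇒  p = 1/4.
The inspector's indifference between Inspect and Skip determines the agent's mixing probability q:
  the inspector's payoff from Inspect: q·9 + (1−q)·(-12) = 21q - 12
  the inspector's payoff from Skip: q·(-9) + (1−q)·(-4) = -5q - 4
  21q - 12 = -5q - 4  ⇒  26q = 8  ⇒  q = 4/13.

p = 1/4, q = 4/13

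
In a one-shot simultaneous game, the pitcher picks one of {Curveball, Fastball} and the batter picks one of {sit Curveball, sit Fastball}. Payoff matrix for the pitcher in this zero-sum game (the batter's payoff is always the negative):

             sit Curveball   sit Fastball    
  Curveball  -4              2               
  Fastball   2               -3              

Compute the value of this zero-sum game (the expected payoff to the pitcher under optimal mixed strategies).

Set the pitcher's expected payoff from Curveball equal to that from Fastball:
  the pitcher's expected payoff from Curveball: q·(-4) + (1−q)·2 = -6q + 2
  the pitcher's expected payoff from Fastball: q·2 + (1−q)·(-3) = 5q - 3
  -6q + 2 = 5q - 3  ⇒  -11q = -5  ⇒  q = 5/11.
The value is the pitcher's expected payoff against this mix (using Curveball): (5/11)·(-4) + (6/11)·2 = -8/11.

v = -8/11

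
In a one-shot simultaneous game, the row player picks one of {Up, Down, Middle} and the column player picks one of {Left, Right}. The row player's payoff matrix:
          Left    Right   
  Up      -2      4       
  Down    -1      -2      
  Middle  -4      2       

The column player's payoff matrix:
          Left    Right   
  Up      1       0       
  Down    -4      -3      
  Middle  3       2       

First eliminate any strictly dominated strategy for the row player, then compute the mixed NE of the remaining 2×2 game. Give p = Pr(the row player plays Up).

p = 1/2

The row player's strategy Middle is strictly dominated by Up: -2 > -4 and 4 > 2. Eliminate Middle.
The column player's indifference between Left and Right determines the row player's mixing probability p:
  the column player's payoff to Left: p·1 + (1−p)·(-4) = 5p - 4
  the column player's payoff to Right: p·0 + (1−p)·(-3) = 3p - 3
  5p - 4 = 3p - 3  ⇒  2p = 1  ⇒  p = 1/2.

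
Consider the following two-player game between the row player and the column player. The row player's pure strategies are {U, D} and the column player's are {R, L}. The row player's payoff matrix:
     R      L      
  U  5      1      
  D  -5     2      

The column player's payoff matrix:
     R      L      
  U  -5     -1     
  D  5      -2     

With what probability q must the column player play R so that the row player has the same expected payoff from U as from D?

The row player's indifference between U and D determines the column player's mixing probability q:
  the row player's expected payoff from U: q·5 + (1−q)·1 = 4q + 1
  the row player's expected payoff from D: q·(-5) + (1−q)·2 = -7q + 2
  4q + 1 = -7q + 2  ⇒  11q = 1  ⇒  q = 1/11.

q = 1/11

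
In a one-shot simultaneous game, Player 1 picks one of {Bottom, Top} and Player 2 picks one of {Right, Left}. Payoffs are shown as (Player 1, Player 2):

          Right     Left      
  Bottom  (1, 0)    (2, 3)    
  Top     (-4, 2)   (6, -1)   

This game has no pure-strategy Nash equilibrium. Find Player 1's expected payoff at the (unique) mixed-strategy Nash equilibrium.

Player 1's indifference between Bottom and Top determines Player 2's mixing probability q:
  Player 1's payoff to Bottom: q·1 + (1−q)·2 = -q + 2
  Player 1's payoff to Top: q·(-4) + (1−q)·6 = -10q + 6
  -q + 2 = -10q + 6  ⇒  9q = 4  ⇒  q = 4/9.
At equilibrium Player 1 is indifferent across rows, so Player 1's payoff equals the payoff from Bottom: (4/9)·1 + (5/9)·2 = 14/9.

14/9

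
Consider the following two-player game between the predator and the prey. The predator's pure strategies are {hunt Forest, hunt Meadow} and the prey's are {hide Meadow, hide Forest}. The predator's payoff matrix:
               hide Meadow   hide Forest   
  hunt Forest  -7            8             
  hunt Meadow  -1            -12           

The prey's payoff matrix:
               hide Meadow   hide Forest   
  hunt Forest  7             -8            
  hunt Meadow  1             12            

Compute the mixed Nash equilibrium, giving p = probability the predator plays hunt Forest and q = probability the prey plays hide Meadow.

Set the prey's expected payoff from hide Meadow equal to that from hide Forest:
  the prey's expected payoff from hide Meadow: p·7 + (1−p)·1 = 6p + 1
  the prey's expected payoff from hide Forest: p·(-8) + (1−p)·12 = -20p + 12
  6p + 1 = -20p + 12  ⇒  26p = 11  ⇒  p = 11/26.
The predator's indifference between hunt Forest and hunt Meadow determines the prey's mixing probability q:
  the predator's expected payoff from hunt Forest: q·(-7) + (1−q)·8 = -15q + 8
  the predator's expected payoff from hunt Meadow: q·(-1) + (1−q)·(-12) = 11q - 12
  -15q + 8 = 11q - 12  ⇒  -26q = -20  ⇒  q = 10/13.

p = 11/26, q = 10/13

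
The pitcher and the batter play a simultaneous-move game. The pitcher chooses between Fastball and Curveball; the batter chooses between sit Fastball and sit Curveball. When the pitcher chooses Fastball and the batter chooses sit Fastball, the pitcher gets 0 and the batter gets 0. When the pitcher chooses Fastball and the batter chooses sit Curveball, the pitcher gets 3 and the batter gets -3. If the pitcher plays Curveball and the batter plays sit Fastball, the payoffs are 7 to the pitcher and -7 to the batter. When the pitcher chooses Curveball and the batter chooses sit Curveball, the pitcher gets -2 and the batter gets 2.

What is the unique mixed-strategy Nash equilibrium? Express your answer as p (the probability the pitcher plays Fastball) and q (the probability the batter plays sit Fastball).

For the batter to be willing to mix, the batter must be indifferent between sit Fastball and sit Curveball, which pins down the pitcher's mix.
  the batter's expected payoff from sit Fastball: p·0 + (1−p)·(-7) = 7p - 7
  the batter's expected payoff from sit Curveball: p·(-3) + (1−p)·2 = -5p + 2
  7p - 7 = -5p + 2  ⇒  12p = 9  ⇒  p = 3/4.
The batter's mix must leave the pitcher indifferent between Fastball and Curveball.
  the pitcher's payoff from Fastball: q·0 + (1−q)·3 = -3q + 3
  the pitcher's payoff from Curveball: q·7 + (1−q)·(-2) = 9q - 2
  -3q + 3 = 9q - 2  ⇒  -12q = -5  ⇒  q = 5/12.

p = 3/4, q = 5/12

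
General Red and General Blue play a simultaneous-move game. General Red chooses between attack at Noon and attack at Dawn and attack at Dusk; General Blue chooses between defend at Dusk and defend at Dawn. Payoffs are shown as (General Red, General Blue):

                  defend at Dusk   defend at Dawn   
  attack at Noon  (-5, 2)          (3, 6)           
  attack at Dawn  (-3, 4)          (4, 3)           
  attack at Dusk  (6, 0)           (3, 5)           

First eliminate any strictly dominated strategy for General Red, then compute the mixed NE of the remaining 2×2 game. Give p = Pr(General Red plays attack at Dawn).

p = 5/6

General Red's strategy attack at Noon is strictly dominated by attack at Dawn: -3 > -5 and 4 > 3. Eliminate attack at Noon.
General Blue's indifference between defend at Dusk and defend at Dawn determines General Red's mixing probability p:
  General Blue's payoff from defend at Dusk: p·4 + (1−p)·0 = 4p
  General Blue's payoff from defend at Dawn: p·3 + (1−p)·5 = -2p + 5
  4p = -2p + 5  ⇒  6p = 5  ⇒  p = 5/6.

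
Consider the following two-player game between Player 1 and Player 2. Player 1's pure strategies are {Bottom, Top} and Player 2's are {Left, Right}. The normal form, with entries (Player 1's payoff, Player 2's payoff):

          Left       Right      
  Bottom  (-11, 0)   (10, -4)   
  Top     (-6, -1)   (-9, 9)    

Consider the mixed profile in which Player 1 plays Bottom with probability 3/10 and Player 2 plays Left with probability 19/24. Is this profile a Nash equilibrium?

Given Player 1's mix p = 3/10, Player 2's payoff from Left is -7/10 but from Right is 51/10. Player 2 strictly prefers Right, so Player 2 would not mix.
So the proposed profile is not a Nash equilibrium.

No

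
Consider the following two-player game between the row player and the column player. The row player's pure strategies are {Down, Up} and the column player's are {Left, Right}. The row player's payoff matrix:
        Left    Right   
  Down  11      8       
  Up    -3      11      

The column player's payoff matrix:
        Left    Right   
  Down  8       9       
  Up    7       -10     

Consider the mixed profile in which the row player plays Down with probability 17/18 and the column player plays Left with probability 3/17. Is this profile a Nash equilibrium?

Yes

Check the column player's indifference given the row player's mix p = 17/18:
  payoff from Left = 143/18; payoff from Right = 143/18 — equal.
Check the row player's indifference given the column player's mix q = 3/17:
  payoff from Down = 145/17; payoff from Up = 145/17 — equal.
Both players are indifferent, so neither can profitably deviate.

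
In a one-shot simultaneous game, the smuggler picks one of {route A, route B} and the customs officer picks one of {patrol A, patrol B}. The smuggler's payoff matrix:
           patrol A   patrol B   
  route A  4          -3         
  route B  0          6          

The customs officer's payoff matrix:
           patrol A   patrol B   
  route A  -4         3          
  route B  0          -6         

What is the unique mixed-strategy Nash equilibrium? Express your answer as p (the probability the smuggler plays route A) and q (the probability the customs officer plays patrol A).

Set the customs officer's expected payoff from patrol A equal to that from patrol B:
  the customs officer's expected payoff from patrol A: p·(-4) + (1−p)·0 = -4p
  the customs officer's expected payoff from patrol B: p·3 + (1−p)·(-6) = 9p - 6
  -4p = 9p - 6  ⇒  -13p = -6  ⇒  p = 6/13.
Set the smuggler's expected payoff from route A equal to that from route B:
  the smuggler's payoff to route A: q·4 + (1−q)·(-3) = 7q - 3
  the smuggler's payoff to route B: q·0 + (1−q)·6 = -6q + 6
  7q - 3 = -6q + 6  ⇒  13q = 9  ⇒  q = 9/13.

p = 6/13, q = 9/13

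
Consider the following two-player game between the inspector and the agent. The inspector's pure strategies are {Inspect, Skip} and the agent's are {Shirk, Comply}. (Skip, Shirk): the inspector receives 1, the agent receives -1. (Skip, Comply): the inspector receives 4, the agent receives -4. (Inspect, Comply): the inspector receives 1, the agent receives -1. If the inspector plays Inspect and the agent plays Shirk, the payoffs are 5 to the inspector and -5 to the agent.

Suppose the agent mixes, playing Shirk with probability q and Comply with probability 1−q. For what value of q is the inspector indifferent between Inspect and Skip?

For the inspector to be willing to mix, the inspector must be indifferent between Inspect and Skip, which pins down the agent's mix.
  the inspector's expected payoff from Inspect: q·5 + (1−q)·1 = 4q + 1
  the inspector's expected payoff from Skip: q·1 + (1−q)·4 = -3q + 4
  4q + 1 = -3q + 4  ⇒  7q = 3  ⇒  q = 3/7.

q = 3/7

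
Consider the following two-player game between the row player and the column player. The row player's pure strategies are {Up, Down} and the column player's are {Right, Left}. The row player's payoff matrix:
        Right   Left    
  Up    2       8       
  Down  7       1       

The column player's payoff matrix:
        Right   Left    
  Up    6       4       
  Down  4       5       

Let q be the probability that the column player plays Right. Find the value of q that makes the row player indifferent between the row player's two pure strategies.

q = 7/12

The column player's mix must leave the row player indifferent between Up and Down.
  the row player's expected payoff from Up: q·2 + (1−q)·8 = -6q + 8
  the row player's expected payoff from Down: q·7 + (1−q)·1 = 6q + 1
  -6q + 8 = 6q + 1  ⇒  -12q = -7  ⇒  q = 7/12.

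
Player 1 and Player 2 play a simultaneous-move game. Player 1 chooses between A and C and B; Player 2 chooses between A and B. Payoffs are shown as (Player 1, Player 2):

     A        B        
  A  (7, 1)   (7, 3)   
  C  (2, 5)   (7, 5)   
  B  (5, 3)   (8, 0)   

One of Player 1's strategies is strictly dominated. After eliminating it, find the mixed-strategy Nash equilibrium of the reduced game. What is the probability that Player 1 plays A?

p = 3/5

Player 1's strategy C is strictly dominated by B: 5 > 2 and 8 > 7. Eliminate C.
Set Player 2's expected payoff from A equal to that from B:
  Player 2's expected payoff from A: p·1 + (1−p)·3 = -2p + 3
  Player 2's expected payoff from B: p·3 + (1−p)·0 = 3p
  -2p + 3 = 3p  ⇒  -5p = -3  ⇒  p = 3/5.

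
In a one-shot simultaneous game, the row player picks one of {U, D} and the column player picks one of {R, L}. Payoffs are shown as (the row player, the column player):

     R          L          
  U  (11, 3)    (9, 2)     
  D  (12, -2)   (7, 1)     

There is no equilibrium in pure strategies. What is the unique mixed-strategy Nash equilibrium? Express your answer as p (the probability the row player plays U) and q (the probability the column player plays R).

The row player's mix must leave the column player indifferent between R and L.
  the column player's payoff to R: p·3 + (1−p)·(-2) = 5p - 2
  the column player's payoff to L: p·2 + (1−p)·1 = p + 1
  5p - 2 = p + 1  ⇒  4p = 3  ⇒  p = 3/4.
For the row player to be willing to mix, the row player must be indifferent between U and D, which pins down the column player's mix.
  the row player's expected payoff from U: q·11 + (1−q)·9 = 2q + 9
  the row player's expected payoff from D: q·12 + (1−q)·7 = 5q + 7
  2q + 9 = 5q + 7  ⇒  -3q = -2  ⇒  q = 2/3.

p = 3/4, q = 2/3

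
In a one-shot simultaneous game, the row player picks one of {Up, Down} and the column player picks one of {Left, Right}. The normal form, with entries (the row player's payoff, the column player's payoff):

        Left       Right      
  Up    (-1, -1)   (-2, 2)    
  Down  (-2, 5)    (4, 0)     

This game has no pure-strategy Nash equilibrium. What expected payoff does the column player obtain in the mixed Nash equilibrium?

The row player's mix must leave the column player indifferent between Left and Right.
  the column player's payoff to Left: p·(-1) + (1−p)·5 = -6p + 5
  the column player's payoff to Right: p·2 + (1−p)·0 = 2p
  -6p + 5 = 2p  ⇒  -8p = -5  ⇒  p = 5/8.
At equilibrium the column player is indifferent across columns, so the column player's payoff equals the payoff from Left: (5/8)·(-1) + (3/8)·5 = 5/4.

5/4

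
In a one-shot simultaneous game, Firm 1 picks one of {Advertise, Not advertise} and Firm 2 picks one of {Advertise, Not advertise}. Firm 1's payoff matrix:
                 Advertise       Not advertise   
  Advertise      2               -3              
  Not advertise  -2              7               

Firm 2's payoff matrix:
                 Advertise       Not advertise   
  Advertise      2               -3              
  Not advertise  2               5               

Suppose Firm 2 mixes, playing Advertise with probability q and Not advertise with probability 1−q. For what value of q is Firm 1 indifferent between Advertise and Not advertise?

Firm 2's mix must leave Firm 1 indifferent between Advertise and Not advertise.
  Firm 1's expected payoff from Advertise: q·2 + (1−q)·(-3) = 5q - 3
  Firm 1's expected payoff from Not advertise: q·(-2) + (1−q)·7 = -9q + 7
  5q - 3 = -9q + 7  ⇒  14q = 10  ⇒  q = 5/7.

q = 5/7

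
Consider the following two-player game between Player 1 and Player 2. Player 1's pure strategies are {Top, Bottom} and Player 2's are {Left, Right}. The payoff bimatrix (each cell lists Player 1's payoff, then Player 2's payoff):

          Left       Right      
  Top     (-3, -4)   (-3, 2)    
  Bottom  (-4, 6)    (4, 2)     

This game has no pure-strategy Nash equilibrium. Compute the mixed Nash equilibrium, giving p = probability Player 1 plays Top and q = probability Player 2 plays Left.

In a mixed equilibrium Player 2 is indifferent between Left and Right; this condition fixes p.
  Player 2's expected payoff from Left: p·(-4) + (1−p)·6 = -10p + 6
  Player 2's expected payoff from Right: p·2 + (1−p)·2 = 2
  -10p + 6 = 2  ⇒  -10p = -4  ⇒  p = 2/5.
In a mixed equilibrium Player 1 is indifferent between Top and Bottom; this condition fixes q.
  Player 1's expected payoff from Top: q·(-3) + (1−q)·(-3) = -3
  Player 1's expected payoff from Bottom: q·(-4) + (1−q)·4 = -8q + 4
  -3 = -8q + 4  ⇒  8q = 7  ⇒  q = 7/8.

p = 2/5, q = 7/8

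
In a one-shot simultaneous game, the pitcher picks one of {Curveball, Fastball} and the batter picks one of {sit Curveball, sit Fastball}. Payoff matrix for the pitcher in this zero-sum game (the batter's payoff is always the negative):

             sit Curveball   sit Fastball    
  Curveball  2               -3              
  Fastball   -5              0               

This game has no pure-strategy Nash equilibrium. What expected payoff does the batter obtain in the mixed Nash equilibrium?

3/2

For the batter to be willing to mix, the batter must be indifferent between sit Curveball and sit Fastball, which pins down the pitcher's mix.
  the batter's payoff to sit Curveball: p·(-2) + (1−p)·5 = -7p + 5
  the batter's payoff to sit Fastball: p·3 + (1−p)·0 = 3p
  -7p + 5 = 3p  ⇒  -10p = -5  ⇒  p = 1/2.
At equilibrium the batter is indifferent across columns, so the batter's payoff equals the payoff from sit Curveball: (1/2)·(-2) + (1/2)·5 = 3/2.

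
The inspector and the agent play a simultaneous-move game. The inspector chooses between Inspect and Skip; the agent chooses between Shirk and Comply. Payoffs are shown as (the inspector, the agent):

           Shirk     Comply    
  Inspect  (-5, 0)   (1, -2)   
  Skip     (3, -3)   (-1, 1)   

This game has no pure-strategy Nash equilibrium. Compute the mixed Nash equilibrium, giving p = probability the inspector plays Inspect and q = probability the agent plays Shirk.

p = 2/3, q = 1/5

For the agent to be willing to mix, the agent must be indifferent between Shirk and Comply, which pins down the inspector's mix.
  the agent's expected payoff from Shirk: p·0 + (1−p)·(-3) = 3p - 3
  the agent's expected payoff from Comply: p·(-2) + (1−p)·1 = -3p + 1
  3p - 3 = -3p + 1  ⇒  6p = 4  ⇒  p = 2/3.
Set the inspector's expected payoff from Inspect equal to that from Skip:
  the inspector's expected payoff from Inspect: q·(-5) + (1−q)·1 = -6q + 1
  the inspector's expected payoff from Skip: q·3 + (1−q)·(-1) = 4q - 1
  -6q + 1 = 4q - 1  ⇒  -10q = -2  ⇒  q = 1/5.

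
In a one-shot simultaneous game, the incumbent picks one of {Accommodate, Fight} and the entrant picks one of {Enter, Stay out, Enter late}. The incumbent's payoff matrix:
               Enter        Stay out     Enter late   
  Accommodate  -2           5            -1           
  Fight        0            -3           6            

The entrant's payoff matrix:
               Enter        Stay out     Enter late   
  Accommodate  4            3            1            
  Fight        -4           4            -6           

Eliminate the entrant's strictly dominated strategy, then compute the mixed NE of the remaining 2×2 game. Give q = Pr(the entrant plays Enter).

The entrant's strategy Enter late is strictly dominated by Enter: 4 > 1 and -4 > -6. Eliminate Enter late.
The incumbent's indifference between Accommodate and Fight determines the entrant's mixing probability q:
  the incumbent's expected payoff from Accommodate: q·(-2) + (1−q)·5 = -7q + 5
  the incumbent's expected payoff from Fight: q·0 + (1−q)·(-3) = 3q - 3
  -7q + 5 = 3q - 3  ⇒  -10q = -8  ⇒  q = 4/5.

q = 4/5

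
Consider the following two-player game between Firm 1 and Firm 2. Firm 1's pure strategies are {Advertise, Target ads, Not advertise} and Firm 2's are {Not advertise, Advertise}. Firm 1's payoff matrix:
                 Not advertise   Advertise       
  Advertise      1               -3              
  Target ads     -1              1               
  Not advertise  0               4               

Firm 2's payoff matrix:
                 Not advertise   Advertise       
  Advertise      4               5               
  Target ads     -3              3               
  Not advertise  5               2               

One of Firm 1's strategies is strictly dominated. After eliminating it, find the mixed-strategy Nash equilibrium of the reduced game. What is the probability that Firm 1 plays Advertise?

Firm 1's strategy Target ads is strictly dominated by Not advertise: 0 > -1 and 4 > 1. Eliminate Target ads.
Set Firm 2's expected payoff from Not advertise equal to that from Advertise:
  Firm 2's payoff to Not advertise: p·4 + (1−p)·5 = -p + 5
  Firm 2's payoff to Advertise: p·5 + (1−p)·2 = 3p + 2
  -p + 5 = 3p + 2  ⇒  -4p = -3  ⇒  p = 3/4.

p = 3/4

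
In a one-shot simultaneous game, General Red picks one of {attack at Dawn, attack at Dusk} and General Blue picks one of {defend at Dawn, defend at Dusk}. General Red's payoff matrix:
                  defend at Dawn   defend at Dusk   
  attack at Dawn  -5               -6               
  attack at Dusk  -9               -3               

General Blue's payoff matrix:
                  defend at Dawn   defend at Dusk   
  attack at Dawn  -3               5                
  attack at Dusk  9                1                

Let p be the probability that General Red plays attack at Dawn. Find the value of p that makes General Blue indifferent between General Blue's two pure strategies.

General Blue's indifference between defend at Dawn and defend at Dusk determines General Red's mixing probability p:
  General Blue's expected payoff from defend at Dawn: p·(-3) + (1−p)·9 = -12p + 9
  General Blue's expected payoff from defend at Dusk: p·5 + (1−p)·1 = 4p + 1
  -12p + 9 = 4p + 1  ⇒  -16p = -8  ⇒  p = 1/2.

p = 1/2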